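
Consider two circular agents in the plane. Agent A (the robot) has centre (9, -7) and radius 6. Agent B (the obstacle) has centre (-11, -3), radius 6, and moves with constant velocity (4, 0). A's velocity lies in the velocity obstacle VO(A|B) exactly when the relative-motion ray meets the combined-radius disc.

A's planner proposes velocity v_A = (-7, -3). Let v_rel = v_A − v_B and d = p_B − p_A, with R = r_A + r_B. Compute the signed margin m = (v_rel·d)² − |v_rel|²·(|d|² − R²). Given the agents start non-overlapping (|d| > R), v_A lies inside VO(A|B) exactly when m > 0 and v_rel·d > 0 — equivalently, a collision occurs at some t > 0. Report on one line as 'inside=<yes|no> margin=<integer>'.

d = (-20, 4),  |d|² = 416;  R = 6+6 = 12,  c = 416−12² = 272
v_rel = (-11, -3),  |v_rel|² = 130;  v_rel·d = (-11)·(-20) + (-3)·(4) = 208
130·t² − 416·t + 272 = 0  ⇒  m = 208² − 130·272 = 7904
m = 7904 > 0,  v_rel·d = 208 > 0  ⇒  inside

inside=yes margin=7904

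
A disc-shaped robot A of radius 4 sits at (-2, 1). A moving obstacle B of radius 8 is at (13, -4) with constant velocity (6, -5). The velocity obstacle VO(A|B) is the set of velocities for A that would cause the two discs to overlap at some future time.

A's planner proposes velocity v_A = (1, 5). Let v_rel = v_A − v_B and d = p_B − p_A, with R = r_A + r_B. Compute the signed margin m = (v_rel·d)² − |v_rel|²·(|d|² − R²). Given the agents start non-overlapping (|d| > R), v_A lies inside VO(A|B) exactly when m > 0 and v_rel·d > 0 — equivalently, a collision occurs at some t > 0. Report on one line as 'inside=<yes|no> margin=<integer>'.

d = (15, -5),  |d|² = 250;  R = 4+8 = 12,  c = 250−12² = 106
v_rel = (-5, 10),  |v_rel|² = 125;  v_rel·d = (-5)·(15) + (10)·(-5) = -125
125·t² + 250·t + 106 = 0  ⇒  m = (-125)² − 125·106 = 2375
m = 2375 > 0,  v_rel·d = -125 < 0  ⇒  outside

inside=no margin=2375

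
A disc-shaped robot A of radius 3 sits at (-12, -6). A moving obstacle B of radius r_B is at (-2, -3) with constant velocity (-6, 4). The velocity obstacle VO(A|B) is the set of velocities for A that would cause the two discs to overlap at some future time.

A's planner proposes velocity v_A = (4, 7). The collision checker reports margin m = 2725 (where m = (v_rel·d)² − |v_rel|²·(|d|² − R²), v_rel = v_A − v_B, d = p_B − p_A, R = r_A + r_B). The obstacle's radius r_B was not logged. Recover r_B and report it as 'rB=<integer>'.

m = 2725
d = (10, 3);  v_rel = (10, 3),  |v_rel|² = 109
v_rel×d = (10)·(3) − (3)·(10) = 0
since m = R²·109 − 0²:  R² = (0 + 2725) / 109 = 25
R = √25 = 5  ⇒  r_B = 5 − 3 = 2

rB=2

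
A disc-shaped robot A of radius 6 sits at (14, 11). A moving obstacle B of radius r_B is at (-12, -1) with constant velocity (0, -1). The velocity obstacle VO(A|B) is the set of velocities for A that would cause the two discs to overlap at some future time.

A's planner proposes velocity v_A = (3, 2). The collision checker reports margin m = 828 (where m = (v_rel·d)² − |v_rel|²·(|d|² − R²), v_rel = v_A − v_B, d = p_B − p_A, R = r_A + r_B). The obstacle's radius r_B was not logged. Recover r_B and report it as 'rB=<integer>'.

m = 828
d = (-26, -12);  v_rel = (3, 3),  |v_rel|² = 18
v_rel×d = (3)·(-12) − (3)·(-26) = 42
since m = R²·18 − 42²:  R² = (1764 + 828) / 18 = 144
R = √144 = 12  ⇒  r_B = 12 − 6 = 6

rB=6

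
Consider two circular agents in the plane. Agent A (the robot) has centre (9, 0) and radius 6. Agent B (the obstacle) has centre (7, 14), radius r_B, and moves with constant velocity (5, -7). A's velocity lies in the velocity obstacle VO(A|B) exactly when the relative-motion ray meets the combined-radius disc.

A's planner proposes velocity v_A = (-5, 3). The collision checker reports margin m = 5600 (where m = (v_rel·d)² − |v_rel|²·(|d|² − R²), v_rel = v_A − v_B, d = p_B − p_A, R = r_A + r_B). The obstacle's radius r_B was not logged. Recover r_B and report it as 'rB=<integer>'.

m = 5600
d = (-2, 14);  v_rel = (-10, 10),  |v_rel|² = 200
v_rel×d = (-10)·(14) − (10)·(-2) = -120
since m = R²·200 − (-120)²:  R² = (14400 + 5600) / 200 = 100
R = √100 = 10  ⇒  r_B = 10 − 6 = 4

rB=4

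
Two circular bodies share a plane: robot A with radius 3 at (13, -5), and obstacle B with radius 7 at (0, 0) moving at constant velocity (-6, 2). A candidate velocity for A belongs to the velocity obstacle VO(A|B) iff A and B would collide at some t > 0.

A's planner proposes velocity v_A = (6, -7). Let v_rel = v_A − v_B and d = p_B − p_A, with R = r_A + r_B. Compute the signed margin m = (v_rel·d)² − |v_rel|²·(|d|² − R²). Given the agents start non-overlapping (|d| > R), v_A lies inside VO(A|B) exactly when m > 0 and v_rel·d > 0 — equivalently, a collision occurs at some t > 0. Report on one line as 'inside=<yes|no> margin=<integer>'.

d = (-13, 5),  |d|² = 194;  R = 3+7 = 10,  c = 194−10² = 94
v_rel = (12, -9),  |v_rel|² = 225;  v_rel·d = (12)·(-13) + (-9)·(5) = -201
225·t² + 402·t + 94 = 0  ⇒  m = (-201)² − 225·94 = 19251
m = 19251 > 0,  v_rel·d = -201 < 0  ⇒  outside

inside=no margin=19251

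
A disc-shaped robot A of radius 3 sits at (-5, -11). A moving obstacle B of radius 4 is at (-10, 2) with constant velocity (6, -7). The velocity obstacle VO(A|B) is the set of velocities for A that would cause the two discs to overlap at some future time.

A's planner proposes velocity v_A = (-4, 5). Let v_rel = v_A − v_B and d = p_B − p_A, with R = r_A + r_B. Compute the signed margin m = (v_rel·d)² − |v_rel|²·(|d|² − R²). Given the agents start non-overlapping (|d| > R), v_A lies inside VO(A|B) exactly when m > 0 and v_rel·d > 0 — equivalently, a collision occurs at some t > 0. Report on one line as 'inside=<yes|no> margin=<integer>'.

d = (-5, 13),  |d|² = 194;  R = 3+4 = 7,  c = 194−7² = 145
v_rel = (-10, 12),  |v_rel|² = 244;  v_rel·d = (-10)·(-5) + (12)·(13) = 206
244·t² − 412·t + 145 = 0  ⇒  m = 206² − 244·145 = 7056
m = 7056 > 0,  v_rel·d = 206 > 0  ⇒  inside

inside=yes margin=7056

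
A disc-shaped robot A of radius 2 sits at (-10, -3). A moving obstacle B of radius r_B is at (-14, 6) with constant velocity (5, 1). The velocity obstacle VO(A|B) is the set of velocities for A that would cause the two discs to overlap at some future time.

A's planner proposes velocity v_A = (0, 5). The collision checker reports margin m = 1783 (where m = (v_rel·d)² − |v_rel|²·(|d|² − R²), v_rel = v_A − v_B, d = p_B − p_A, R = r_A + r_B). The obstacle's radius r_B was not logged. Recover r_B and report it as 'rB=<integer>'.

m = 1783
d = (-4, 9);  v_rel = (-5, 4),  |v_rel|² = 41
v_rel×d = (-5)·(9) − (4)·(-4) = -29
since m = R²·41 − (-29)²:  R² = (841 + 1783) / 41 = 64
R = √64 = 8  ⇒  r_B = 8 − 2 = 6

rB=6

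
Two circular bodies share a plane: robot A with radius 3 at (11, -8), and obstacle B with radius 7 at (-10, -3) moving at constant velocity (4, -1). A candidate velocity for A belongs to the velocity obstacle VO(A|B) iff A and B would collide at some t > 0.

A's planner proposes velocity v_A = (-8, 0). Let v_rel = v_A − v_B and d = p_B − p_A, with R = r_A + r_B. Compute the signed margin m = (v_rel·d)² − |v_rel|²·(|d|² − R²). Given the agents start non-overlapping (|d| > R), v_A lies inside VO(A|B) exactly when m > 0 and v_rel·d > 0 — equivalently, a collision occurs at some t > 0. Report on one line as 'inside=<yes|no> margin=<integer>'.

d = (-21, 5),  |d|² = 466;  R = 3+7 = 10,  c = 466−10² = 366
v_rel = (-12, 1),  |v_rel|² = 145;  v_rel·d = (-12)·(-21) + (1)·(5) = 257
145·t² − 514·t + 366 = 0  ⇒  m = 257² − 145·366 = 12979
m = 12979 > 0,  v_rel·d = 257 > 0  ⇒  inside

inside=yes margin=12979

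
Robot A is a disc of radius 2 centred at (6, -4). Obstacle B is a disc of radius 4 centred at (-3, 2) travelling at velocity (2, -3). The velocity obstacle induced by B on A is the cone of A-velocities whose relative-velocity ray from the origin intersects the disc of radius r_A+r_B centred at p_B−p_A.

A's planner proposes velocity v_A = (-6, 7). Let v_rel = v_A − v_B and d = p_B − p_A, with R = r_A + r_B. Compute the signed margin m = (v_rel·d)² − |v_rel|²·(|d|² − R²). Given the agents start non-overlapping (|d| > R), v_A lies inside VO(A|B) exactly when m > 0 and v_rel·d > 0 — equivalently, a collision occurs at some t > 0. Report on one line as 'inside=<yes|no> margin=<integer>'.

d = (-9, 6),  |d|² = 117;  R = 2+4 = 6,  c = 117−6² = 81
v_rel = (-8, 10),  |v_rel|² = 164;  v_rel·d = (-8)·(-9) + (10)·(6) = 132
164·t² − 264·t + 81 = 0  ⇒  m = 132² − 164·81 = 4140
m = 4140 > 0,  v_rel·d = 132 > 0  ⇒  inside

inside=yes margin=4140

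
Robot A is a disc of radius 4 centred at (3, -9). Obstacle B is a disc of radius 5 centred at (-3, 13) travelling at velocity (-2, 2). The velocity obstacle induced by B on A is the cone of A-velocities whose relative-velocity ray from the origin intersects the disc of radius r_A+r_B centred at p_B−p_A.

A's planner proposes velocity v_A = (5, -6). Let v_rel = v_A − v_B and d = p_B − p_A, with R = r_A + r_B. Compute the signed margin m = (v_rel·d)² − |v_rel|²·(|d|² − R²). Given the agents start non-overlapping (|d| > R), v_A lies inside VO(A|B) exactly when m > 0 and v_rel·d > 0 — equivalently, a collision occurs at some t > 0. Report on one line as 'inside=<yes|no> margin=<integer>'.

d = (-6, 22),  |d|² = 520;  R = 4+5 = 9,  c = 520−9² = 439
v_rel = (7, -8),  |v_rel|² = 113;  v_rel·d = (7)·(-6) + (-8)·(22) = -218
113·t² + 436·t + 439 = 0  ⇒  m = (-218)² − 113·439 = -2083
m = -2083 < 0,  v_rel·d = -218 < 0  ⇒  outside

inside=no margin=-2083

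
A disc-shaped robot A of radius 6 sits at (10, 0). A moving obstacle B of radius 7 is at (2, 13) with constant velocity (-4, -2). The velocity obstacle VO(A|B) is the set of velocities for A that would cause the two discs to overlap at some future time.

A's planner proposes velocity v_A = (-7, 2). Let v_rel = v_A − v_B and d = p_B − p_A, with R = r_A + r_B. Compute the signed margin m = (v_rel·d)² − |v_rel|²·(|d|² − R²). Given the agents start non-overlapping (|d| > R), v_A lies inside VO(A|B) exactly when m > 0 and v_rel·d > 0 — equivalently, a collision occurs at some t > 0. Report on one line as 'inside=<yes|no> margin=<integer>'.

d = (-8, 13),  |d|² = 233;  R = 6+7 = 13,  c = 233−13² = 64
v_rel = (-3, 4),  |v_rel|² = 25;  v_rel·d = (-3)·(-8) + (4)·(13) = 76
25·t² − 152·t + 64 = 0  ⇒  m = 76² − 25·64 = 4176
m = 4176 > 0,  v_rel·d = 76 > 0  ⇒  inside

inside=yes margin=4176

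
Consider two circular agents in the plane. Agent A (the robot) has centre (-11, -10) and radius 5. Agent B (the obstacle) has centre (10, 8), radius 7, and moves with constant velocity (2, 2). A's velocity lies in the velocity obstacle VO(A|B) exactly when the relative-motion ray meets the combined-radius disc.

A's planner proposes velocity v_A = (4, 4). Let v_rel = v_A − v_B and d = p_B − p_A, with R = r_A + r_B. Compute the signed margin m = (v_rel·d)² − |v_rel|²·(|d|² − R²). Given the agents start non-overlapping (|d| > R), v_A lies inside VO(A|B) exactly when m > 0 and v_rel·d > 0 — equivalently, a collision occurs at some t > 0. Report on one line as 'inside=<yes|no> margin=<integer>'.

d = (21, 18),  |d|² = 765;  R = 5+7 = 12,  c = 765−12² = 621
v_rel = (2, 2),  |v_rel|² = 8;  v_rel·d = (2)·(21) + (2)·(18) = 78
8·t² − 156·t + 621 = 0  ⇒  m = 78² − 8·621 = 1116
m = 1116 > 0,  v_rel·d = 78 > 0  ⇒  inside

inside=yes margin=1116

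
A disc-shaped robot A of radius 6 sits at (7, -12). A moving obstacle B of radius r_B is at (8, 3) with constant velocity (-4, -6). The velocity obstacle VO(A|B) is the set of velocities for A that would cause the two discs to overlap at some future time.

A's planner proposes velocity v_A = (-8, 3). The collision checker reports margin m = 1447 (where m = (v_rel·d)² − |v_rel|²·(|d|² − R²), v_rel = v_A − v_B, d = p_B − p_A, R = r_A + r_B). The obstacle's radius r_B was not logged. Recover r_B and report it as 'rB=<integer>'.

m = 1447
d = (1, 15);  v_rel = (-4, 9),  |v_rel|² = 97
v_rel×d = (-4)·(15) − (9)·(1) = -69
since m = R²·97 − (-69)²:  R² = (4761 + 1447) / 97 = 64
R = √64 = 8  ⇒  r_B = 8 − 6 = 2

rB=2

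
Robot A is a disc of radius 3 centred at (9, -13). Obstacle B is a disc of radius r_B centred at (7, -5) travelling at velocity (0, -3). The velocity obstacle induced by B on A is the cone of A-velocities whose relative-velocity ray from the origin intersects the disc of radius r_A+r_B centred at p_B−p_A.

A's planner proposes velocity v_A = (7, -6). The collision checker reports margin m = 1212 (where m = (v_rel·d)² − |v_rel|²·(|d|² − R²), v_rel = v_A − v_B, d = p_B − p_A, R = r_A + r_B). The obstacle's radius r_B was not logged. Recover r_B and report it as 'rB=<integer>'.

m = 1212
d = (-2, 8);  v_rel = (7, -3),  |v_rel|² = 58
v_rel×d = (7)·(8) − (-3)·(-2) = 50
since m = R²·58 − 50²:  R² = (2500 + 1212) / 58 = 64
R = √64 = 8  ⇒  r_B = 8 − 3 = 5

rB=5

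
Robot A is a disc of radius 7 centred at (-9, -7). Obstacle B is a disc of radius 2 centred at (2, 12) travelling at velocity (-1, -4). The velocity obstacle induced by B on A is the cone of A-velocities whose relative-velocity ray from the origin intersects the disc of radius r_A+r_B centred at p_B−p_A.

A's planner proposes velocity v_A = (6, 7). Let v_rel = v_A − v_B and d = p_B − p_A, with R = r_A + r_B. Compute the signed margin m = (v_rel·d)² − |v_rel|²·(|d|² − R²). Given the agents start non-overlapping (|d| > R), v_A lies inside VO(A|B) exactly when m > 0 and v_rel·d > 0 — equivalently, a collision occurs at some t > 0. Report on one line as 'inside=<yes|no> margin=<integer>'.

d = (11, 19),  |d|² = 482;  R = 7+2 = 9,  c = 482−9² = 401
v_rel = (7, 11),  |v_rel|² = 170;  v_rel·d = (7)·(11) + (11)·(19) = 286
170·t² − 572·t + 401 = 0  ⇒  m = 286² − 170·401 = 13626
m = 13626 > 0,  v_rel·d = 286 > 0  ⇒  inside

inside=yes margin=13626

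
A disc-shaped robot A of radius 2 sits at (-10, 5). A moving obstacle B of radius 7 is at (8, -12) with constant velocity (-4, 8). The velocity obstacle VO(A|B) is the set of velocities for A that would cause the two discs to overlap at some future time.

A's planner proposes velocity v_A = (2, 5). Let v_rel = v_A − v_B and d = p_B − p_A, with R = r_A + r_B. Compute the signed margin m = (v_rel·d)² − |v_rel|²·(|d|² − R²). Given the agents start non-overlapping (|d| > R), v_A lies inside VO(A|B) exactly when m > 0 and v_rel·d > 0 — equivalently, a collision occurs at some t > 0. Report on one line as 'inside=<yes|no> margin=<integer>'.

d = (18, -17),  |d|² = 613;  R = 2+7 = 9,  c = 613−9² = 532
v_rel = (6, -3),  |v_rel|² = 45;  v_rel·d = (6)·(18) + (-3)·(-17) = 159
45·t² − 318·t + 532 = 0  ⇒  m = 159² − 45·532 = 1341
m = 1341 > 0,  v_rel·d = 159 > 0  ⇒  inside

inside=yes margin=1341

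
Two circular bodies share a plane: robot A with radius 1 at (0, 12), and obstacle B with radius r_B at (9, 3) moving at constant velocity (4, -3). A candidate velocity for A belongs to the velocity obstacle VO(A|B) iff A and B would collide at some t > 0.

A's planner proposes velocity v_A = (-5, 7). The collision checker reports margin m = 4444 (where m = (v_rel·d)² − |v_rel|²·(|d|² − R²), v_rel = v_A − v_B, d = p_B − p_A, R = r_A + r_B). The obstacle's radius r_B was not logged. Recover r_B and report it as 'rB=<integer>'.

m = 4444
d = (9, -9);  v_rel = (-9, 10),  |v_rel|² = 181
v_rel×d = (-9)·(-9) − (10)·(9) = -9
since m = R²·181 − (-9)²:  R² = (81 + 4444) / 181 = 25
R = √25 = 5  ⇒  r_B = 5 − 1 = 4

rB=4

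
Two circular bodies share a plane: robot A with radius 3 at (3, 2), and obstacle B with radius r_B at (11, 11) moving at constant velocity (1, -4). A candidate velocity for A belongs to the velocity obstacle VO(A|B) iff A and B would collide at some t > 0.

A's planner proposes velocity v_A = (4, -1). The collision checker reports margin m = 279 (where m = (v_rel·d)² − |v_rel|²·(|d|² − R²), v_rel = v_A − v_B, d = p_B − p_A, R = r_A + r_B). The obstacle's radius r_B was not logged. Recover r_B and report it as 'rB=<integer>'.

m = 279
d = (8, 9);  v_rel = (3, 3),  |v_rel|² = 18
v_rel×d = (3)·(9) − (3)·(8) = 3
since m = R²·18 − 3²:  R² = (9 + 279) / 18 = 16
R = √16 = 4  ⇒  r_B = 4 − 3 = 1

rB=1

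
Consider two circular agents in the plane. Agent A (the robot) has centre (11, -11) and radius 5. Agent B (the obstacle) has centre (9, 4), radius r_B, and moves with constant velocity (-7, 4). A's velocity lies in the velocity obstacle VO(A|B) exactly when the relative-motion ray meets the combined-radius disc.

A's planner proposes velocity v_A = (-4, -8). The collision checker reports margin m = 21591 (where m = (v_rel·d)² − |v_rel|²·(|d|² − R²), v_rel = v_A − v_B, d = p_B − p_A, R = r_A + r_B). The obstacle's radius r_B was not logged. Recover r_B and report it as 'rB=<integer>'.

m = 21591
d = (-2, 15);  v_rel = (3, -12),  |v_rel|² = 153
v_rel×d = (3)·(15) − (-12)·(-2) = 21
since m = R²·153 − 21²:  R² = (441 + 21591) / 153 = 144
R = √144 = 12  ⇒  r_B = 12 − 5 = 7

rB=7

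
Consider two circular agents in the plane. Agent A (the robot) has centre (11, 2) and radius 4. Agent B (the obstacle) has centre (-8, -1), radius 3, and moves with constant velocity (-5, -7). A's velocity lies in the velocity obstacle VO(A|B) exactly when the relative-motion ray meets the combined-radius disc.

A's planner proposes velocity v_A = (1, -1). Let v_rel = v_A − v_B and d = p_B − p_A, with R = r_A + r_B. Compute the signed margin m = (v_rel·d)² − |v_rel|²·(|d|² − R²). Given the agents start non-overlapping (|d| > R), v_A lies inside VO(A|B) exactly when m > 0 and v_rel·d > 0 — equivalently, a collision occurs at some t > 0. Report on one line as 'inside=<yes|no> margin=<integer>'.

d = (-19, -3),  |d|² = 370;  R = 4+3 = 7,  c = 370−7² = 321
v_rel = (6, 6),  |v_rel|² = 72;  v_rel·d = (6)·(-19) + (6)·(-3) = -132
72·t² + 264·t + 321 = 0  ⇒  m = (-132)² − 72·321 = -5688
m = -5688 < 0,  v_rel·d = -132 < 0  ⇒  outside

inside=no margin=-5688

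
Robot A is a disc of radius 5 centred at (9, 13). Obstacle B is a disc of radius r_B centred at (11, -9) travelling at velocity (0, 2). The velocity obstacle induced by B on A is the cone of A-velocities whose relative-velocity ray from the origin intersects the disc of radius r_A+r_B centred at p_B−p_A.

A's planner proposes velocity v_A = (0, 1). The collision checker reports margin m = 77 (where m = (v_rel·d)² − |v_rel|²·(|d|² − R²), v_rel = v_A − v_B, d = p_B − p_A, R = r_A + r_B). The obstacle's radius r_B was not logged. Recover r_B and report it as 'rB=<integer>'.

m = 77
d = (2, -22);  v_rel = (0, -1),  |v_rel|² = 1
v_rel×d = (0)·(-22) − (-1)·(2) = 2
since m = R²·1 − 2²:  R² = (4 + 77) / 1 = 81
R = √81 = 9  ⇒  r_B = 9 − 5 = 4

rB=4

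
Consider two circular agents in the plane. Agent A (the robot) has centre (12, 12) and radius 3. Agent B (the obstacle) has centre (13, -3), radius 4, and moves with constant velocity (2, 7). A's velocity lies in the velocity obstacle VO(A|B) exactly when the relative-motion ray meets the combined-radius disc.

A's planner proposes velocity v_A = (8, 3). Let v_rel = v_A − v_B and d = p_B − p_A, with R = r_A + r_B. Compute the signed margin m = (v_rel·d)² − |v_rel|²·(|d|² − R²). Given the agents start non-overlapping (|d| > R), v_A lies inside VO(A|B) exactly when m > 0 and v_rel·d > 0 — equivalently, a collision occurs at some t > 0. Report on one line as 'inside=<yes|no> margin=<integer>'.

d = (1, -15),  |d|² = 226;  R = 3+4 = 7,  c = 226−7² = 177
v_rel = (6, -4),  |v_rel|² = 52;  v_rel·d = (6)·(1) + (-4)·(-15) = 66
52·t² − 132·t + 177 = 0  ⇒  m = 66² − 52·177 = -4848
m = -4848 < 0,  v_rel·d = 66 > 0  ⇒  outside

inside=no margin=-4848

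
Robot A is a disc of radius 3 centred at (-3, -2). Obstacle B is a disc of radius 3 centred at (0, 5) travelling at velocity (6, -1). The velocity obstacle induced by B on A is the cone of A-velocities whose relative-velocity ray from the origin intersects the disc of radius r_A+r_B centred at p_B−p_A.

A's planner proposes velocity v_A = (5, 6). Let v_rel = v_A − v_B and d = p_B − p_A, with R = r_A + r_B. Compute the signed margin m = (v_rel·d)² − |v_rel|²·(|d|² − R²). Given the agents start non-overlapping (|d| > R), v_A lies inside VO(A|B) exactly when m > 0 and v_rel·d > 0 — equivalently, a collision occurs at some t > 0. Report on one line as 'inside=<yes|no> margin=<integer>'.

d = (3, 7),  |d|² = 58;  R = 3+3 = 6,  c = 58−6² = 22
v_rel = (-1, 7),  |v_rel|² = 50;  v_rel·d = (-1)·(3) + (7)·(7) = 46
50·t² − 92·t + 22 = 0  ⇒  m = 46² − 50·22 = 1016
m = 1016 > 0,  v_rel·d = 46 > 0  ⇒  inside

inside=yes margin=1016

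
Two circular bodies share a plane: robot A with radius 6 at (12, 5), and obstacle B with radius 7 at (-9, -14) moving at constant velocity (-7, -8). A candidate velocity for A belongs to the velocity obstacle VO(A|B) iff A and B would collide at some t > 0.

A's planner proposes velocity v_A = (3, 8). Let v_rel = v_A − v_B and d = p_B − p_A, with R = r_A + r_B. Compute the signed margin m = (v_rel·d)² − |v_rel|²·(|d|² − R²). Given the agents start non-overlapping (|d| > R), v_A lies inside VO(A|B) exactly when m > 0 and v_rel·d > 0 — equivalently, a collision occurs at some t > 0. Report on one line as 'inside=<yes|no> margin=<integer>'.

d = (-21, -19),  |d|² = 802;  R = 6+7 = 13,  c = 802−13² = 633
v_rel = (10, 16),  |v_rel|² = 356;  v_rel·d = (10)·(-21) + (16)·(-19) = -514
356·t² + 1028·t + 633 = 0  ⇒  m = (-514)² − 356·633 = 38848
m = 38848 > 0,  v_rel·d = -514 < 0  ⇒  outside

inside=no margin=38848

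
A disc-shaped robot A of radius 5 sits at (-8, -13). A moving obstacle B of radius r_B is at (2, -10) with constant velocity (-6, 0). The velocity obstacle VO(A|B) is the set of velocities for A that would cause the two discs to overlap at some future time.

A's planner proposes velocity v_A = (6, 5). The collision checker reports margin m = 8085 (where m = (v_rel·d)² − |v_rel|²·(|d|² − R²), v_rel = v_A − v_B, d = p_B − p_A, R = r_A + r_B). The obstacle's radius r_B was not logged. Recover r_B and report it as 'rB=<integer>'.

m = 8085
d = (10, 3);  v_rel = (12, 5),  |v_rel|² = 169
v_rel×d = (12)·(3) − (5)·(10) = -14
since m = R²·169 − (-14)²:  R² = (196 + 8085) / 169 = 49
R = √49 = 7  ⇒  r_B = 7 − 5 = 2

rB=2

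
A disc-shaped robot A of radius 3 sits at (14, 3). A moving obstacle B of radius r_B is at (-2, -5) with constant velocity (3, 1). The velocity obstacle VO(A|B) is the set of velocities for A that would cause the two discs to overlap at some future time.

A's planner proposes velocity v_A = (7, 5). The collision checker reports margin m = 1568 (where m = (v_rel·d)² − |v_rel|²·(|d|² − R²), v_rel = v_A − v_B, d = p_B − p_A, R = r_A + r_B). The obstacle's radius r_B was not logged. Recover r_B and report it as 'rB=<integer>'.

m = 1568
d = (-16, -8);  v_rel = (4, 4),  |v_rel|² = 32
v_rel×d = (4)·(-8) − (4)·(-16) = 32
since m = R²·32 − 32²:  R² = (1024 + 1568) / 32 = 81
R = √81 = 9  ⇒  r_B = 9 − 3 = 6

rB=6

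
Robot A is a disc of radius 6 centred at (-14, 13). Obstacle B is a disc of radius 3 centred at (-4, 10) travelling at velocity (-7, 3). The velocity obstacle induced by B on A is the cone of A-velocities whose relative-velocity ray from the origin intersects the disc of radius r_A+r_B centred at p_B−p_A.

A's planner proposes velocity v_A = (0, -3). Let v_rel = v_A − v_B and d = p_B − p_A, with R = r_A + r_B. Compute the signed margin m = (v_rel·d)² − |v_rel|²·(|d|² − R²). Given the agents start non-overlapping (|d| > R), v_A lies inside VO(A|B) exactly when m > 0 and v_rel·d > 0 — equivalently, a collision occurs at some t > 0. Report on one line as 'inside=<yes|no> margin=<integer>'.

d = (10, -3),  |d|² = 109;  R = 6+3 = 9,  c = 109−9² = 28
v_rel = (7, -6),  |v_rel|² = 85;  v_rel·d = (7)·(10) + (-6)·(-3) = 88
85·t² − 176·t + 28 = 0  ⇒  m = 88² − 85·28 = 5364
m = 5364 > 0,  v_rel·d = 88 > 0  ⇒  inside

inside=yes margin=5364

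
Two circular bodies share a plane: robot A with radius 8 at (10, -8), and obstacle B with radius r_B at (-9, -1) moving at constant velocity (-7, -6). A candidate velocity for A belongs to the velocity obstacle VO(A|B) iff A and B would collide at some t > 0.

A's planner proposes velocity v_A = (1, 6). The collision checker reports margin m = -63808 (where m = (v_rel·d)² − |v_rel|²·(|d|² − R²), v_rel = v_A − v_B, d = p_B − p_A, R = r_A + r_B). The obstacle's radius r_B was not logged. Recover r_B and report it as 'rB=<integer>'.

m = -63808
d = (-19, 7);  v_rel = (8, 12),  |v_rel|² = 208
v_rel×d = (8)·(7) − (12)·(-19) = 284
since m = R²·208 − 284²:  R² = (80656 + -63808) / 208 = 81
R = √81 = 9  ⇒  r_B = 9 − 8 = 1

rB=1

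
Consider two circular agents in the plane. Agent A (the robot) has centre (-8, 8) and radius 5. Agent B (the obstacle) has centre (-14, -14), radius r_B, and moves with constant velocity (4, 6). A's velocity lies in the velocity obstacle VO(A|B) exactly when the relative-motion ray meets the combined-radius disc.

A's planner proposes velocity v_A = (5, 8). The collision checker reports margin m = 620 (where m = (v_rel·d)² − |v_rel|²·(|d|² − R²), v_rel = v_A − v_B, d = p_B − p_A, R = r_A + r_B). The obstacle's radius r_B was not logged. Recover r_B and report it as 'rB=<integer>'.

m = 620
d = (-6, -22);  v_rel = (1, 2),  |v_rel|² = 5
v_rel×d = (1)·(-22) − (2)·(-6) = -10
since m = R²·5 − (-10)²:  R² = (100 + 620) / 5 = 144
R = √144 = 12  ⇒  r_B = 12 − 5 = 7

rB=7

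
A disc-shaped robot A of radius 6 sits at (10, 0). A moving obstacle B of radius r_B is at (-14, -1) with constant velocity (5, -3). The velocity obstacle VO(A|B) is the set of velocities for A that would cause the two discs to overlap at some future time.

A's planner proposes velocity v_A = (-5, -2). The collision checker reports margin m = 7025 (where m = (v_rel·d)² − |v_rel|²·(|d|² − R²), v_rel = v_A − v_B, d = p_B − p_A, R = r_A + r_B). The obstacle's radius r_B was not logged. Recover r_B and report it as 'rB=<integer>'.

m = 7025
d = (-24, -1);  v_rel = (-10, 1),  |v_rel|² = 101
v_rel×d = (-10)·(-1) − (1)·(-24) = 34
since m = R²·101 − 34²:  R² = (1156 + 7025) / 101 = 81
R = √81 = 9  ⇒  r_B = 9 − 6 = 3

rB=3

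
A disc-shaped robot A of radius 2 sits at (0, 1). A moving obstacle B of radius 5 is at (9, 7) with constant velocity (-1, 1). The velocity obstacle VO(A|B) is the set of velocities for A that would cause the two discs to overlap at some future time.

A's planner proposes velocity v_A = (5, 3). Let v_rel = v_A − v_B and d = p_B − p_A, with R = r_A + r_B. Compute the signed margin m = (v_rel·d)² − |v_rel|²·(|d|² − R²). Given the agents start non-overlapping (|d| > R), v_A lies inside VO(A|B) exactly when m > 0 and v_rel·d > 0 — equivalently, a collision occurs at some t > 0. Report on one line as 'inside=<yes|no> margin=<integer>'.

d = (9, 6),  |d|² = 117;  R = 2+5 = 7,  c = 117−7² = 68
v_rel = (6, 2),  |v_rel|² = 40;  v_rel·d = (6)·(9) + (2)·(6) = 66
40·t² − 132·t + 68 = 0  ⇒  m = 66² − 40·68 = 1636
m = 1636 > 0,  v_rel·d = 66 > 0  ⇒  inside

inside=yes margin=1636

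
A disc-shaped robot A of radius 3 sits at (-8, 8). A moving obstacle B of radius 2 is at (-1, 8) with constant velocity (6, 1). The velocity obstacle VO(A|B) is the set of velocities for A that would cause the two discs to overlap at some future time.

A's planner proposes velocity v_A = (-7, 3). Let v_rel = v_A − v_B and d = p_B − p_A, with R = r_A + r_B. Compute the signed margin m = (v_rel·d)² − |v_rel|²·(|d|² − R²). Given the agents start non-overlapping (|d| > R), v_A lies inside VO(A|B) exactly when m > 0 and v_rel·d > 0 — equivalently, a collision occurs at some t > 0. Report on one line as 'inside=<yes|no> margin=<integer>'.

d = (7, 0),  |d|² = 49;  R = 3+2 = 5,  c = 49−5² = 24
v_rel = (-13, 2),  |v_rel|² = 173;  v_rel·d = (-13)·(7) + (2)·(0) = -91
173·t² + 182·t + 24 = 0  ⇒  m = (-91)² − 173·24 = 4129
m = 4129 > 0,  v_rel·d = -91 < 0  ⇒  outside

inside=no margin=4129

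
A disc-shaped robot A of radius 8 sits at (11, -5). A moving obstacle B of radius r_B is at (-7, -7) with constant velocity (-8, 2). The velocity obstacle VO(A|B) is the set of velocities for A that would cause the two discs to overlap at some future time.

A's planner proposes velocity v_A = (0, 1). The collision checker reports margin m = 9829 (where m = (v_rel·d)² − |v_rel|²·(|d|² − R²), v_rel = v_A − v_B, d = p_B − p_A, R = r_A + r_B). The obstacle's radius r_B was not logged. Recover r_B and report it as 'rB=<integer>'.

m = 9829
d = (-18, -2);  v_rel = (8, -1),  |v_rel|² = 65
v_rel×d = (8)·(-2) − (-1)·(-18) = -34
since m = R²·65 − (-34)²:  R² = (1156 + 9829) / 65 = 169
R = √169 = 13  ⇒  r_B = 13 − 8 = 5

rB=5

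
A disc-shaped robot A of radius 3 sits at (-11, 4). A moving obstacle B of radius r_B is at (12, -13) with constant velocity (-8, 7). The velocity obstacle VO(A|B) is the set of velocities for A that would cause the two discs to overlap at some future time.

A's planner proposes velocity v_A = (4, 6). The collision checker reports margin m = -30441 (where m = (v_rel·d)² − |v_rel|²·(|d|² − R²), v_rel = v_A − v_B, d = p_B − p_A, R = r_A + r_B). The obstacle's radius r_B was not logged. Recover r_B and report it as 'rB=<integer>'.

m = -30441
d = (23, -17);  v_rel = (12, -1),  |v_rel|² = 145
v_rel×d = (12)·(-17) − (-1)·(23) = -181
since m = R²·145 − (-181)²:  R² = (32761 + -30441) / 145 = 16
R = √16 = 4  ⇒  r_B = 4 − 3 = 1

rB=1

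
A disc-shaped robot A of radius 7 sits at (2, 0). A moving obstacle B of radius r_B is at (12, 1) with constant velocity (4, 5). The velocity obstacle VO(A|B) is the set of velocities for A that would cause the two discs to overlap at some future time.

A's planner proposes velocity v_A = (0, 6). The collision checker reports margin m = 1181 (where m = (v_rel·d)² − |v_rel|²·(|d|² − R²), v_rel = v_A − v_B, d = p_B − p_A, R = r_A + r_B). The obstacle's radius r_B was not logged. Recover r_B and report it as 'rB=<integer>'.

m = 1181
d = (10, 1);  v_rel = (-4, 1),  |v_rel|² = 17
v_rel×d = (-4)·(1) − (1)·(10) = -14
since m = R²·17 − (-14)²:  R² = (196 + 1181) / 17 = 81
R = √81 = 9  ⇒  r_B = 9 − 7 = 2

rB=2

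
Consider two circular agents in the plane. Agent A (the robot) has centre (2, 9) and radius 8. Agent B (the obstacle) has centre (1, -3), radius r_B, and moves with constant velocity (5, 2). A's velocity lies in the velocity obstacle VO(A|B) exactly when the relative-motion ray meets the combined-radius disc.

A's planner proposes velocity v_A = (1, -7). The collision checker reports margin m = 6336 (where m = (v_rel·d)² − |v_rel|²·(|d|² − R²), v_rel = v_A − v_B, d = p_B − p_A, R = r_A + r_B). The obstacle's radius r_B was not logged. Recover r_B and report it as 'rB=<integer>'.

m = 6336
d = (-1, -12);  v_rel = (-4, -9),  |v_rel|² = 97
v_rel×d = (-4)·(-12) − (-9)·(-1) = 39
since m = R²·97 − 39²:  R² = (1521 + 6336) / 97 = 81
R = √81 = 9  ⇒  r_B = 9 − 8 = 1

rB=1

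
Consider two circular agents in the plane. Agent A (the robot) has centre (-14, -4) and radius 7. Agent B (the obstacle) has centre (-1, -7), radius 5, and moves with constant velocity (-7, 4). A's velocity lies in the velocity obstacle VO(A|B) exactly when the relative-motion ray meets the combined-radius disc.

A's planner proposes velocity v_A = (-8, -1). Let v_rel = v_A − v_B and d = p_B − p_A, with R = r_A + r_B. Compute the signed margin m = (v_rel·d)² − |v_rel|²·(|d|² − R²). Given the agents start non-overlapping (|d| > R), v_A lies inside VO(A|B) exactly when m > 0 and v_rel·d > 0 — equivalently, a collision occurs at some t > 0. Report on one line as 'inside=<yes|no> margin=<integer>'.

d = (13, -3),  |d|² = 178;  R = 7+5 = 12,  c = 178−12² = 34
v_rel = (-1, -5),  |v_rel|² = 26;  v_rel·d = (-1)·(13) + (-5)·(-3) = 2
26·t² − 4·t + 34 = 0  ⇒  m = 2² − 26·34 = -880
m = -880 < 0,  v_rel·d = 2 > 0  ⇒  outside

inside=no margin=-880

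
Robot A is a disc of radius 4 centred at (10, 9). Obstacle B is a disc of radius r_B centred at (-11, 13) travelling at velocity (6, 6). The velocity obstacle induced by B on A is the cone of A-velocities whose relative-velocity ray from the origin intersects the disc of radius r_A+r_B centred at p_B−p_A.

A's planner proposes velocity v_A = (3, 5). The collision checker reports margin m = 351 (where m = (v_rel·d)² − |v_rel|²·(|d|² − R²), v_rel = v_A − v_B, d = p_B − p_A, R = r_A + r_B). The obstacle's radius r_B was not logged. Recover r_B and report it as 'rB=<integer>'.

m = 351
d = (-21, 4);  v_rel = (-3, -1),  |v_rel|² = 10
v_rel×d = (-3)·(4) − (-1)·(-21) = -33
since m = R²·10 − (-33)²:  R² = (1089 + 351) / 10 = 144
R = √144 = 12  ⇒  r_B = 12 − 4 = 8

rB=8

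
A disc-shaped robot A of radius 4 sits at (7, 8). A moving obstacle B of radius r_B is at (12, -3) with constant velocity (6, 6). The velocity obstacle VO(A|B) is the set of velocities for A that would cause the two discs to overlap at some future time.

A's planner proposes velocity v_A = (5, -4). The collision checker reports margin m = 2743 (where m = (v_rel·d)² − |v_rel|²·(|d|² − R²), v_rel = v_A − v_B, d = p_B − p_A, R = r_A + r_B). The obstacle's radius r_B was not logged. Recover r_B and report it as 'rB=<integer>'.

m = 2743
d = (5, -11);  v_rel = (-1, -10),  |v_rel|² = 101
v_rel×d = (-1)·(-11) − (-10)·(5) = 61
since m = R²·101 − 61²:  R² = (3721 + 2743) / 101 = 64
R = √64 = 8  ⇒  r_B = 8 − 4 = 4

rB=4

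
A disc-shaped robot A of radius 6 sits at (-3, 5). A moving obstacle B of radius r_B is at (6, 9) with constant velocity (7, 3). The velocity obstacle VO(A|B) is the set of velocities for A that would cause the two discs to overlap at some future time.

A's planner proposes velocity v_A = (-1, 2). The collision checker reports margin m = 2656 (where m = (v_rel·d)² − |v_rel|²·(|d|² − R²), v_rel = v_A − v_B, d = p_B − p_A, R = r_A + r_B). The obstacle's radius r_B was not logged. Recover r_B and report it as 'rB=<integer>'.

m = 2656
d = (9, 4);  v_rel = (-8, -1),  |v_rel|² = 65
v_rel×d = (-8)·(4) − (-1)·(9) = -23
since m = R²·65 − (-23)²:  R² = (529 + 2656) / 65 = 49
R = √49 = 7  ⇒  r_B = 7 − 6 = 1

rB=1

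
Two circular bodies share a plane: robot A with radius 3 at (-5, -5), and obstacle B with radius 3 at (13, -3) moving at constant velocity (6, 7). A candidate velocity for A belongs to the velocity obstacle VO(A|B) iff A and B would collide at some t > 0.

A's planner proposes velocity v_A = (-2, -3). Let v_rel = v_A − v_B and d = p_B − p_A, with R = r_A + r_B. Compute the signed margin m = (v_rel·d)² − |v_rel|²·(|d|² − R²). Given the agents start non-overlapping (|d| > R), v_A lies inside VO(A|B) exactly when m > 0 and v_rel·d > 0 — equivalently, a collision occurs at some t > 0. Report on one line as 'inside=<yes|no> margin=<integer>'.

d = (18, 2),  |d|² = 328;  R = 3+3 = 6,  c = 328−6² = 292
v_rel = (-8, -10),  |v_rel|² = 164;  v_rel·d = (-8)·(18) + (-10)·(2) = -164
164·t² + 328·t + 292 = 0  ⇒  m = (-164)² − 164·292 = -20992
m = -20992 < 0,  v_rel·d = -164 < 0  ⇒  outside

inside=no margin=-20992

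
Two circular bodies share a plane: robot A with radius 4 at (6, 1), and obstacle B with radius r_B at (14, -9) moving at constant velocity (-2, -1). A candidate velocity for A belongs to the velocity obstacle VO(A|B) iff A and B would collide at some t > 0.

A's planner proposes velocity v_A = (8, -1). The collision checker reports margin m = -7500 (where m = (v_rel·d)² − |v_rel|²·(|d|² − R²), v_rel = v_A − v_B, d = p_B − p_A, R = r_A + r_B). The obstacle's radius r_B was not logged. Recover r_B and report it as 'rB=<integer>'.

m = -7500
d = (8, -10);  v_rel = (10, 0),  |v_rel|² = 100
v_rel×d = (10)·(-10) − (0)·(8) = -100
since m = R²·100 − (-100)²:  R² = (10000 + -7500) / 100 = 25
R = √25 = 5  ⇒  r_B = 5 − 4 = 1

rB=1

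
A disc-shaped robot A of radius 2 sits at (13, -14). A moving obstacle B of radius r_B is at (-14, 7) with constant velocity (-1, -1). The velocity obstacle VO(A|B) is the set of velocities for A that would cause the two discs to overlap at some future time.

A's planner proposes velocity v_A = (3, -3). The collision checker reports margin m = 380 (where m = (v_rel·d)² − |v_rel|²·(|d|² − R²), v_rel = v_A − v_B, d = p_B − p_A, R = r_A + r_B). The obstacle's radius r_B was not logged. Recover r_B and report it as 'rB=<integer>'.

m = 380
d = (-27, 21);  v_rel = (4, -2),  |v_rel|² = 20
v_rel×d = (4)·(21) − (-2)·(-27) = 30
since m = R²·20 − 30²:  R² = (900 + 380) / 20 = 64
R = √64 = 8  ⇒  r_B = 8 − 2 = 6

rB=6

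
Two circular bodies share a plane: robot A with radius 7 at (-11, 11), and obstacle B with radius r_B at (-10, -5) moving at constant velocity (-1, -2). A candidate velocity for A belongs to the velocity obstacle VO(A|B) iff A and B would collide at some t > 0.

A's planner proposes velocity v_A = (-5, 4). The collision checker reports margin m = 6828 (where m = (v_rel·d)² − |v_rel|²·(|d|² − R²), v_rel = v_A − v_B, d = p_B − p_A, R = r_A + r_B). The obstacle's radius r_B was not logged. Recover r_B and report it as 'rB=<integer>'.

m = 6828
d = (1, -16);  v_rel = (-4, 6),  |v_rel|² = 52
v_rel×d = (-4)·(-16) − (6)·(1) = 58
since m = R²·52 − 58²:  R² = (3364 + 6828) / 52 = 196
R = √196 = 14  ⇒  r_B = 14 − 7 = 7

rB=7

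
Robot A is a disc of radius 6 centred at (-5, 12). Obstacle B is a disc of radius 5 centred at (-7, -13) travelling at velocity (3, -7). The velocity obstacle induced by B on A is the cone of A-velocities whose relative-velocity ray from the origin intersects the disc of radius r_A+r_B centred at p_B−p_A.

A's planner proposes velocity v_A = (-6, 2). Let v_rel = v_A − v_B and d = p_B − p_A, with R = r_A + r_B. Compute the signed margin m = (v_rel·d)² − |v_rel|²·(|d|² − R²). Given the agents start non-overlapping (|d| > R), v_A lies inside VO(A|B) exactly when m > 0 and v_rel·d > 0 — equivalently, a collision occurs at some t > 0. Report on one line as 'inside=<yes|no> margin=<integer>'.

d = (-2, -25),  |d|² = 629;  R = 6+5 = 11,  c = 629−11² = 508
v_rel = (-9, 9),  |v_rel|² = 162;  v_rel·d = (-9)·(-2) + (9)·(-25) = -207
162·t² + 414·t + 508 = 0  ⇒  m = (-207)² − 162·508 = -39447
m = -39447 < 0,  v_rel·d = -207 < 0  ⇒  outside

inside=no margin=-39447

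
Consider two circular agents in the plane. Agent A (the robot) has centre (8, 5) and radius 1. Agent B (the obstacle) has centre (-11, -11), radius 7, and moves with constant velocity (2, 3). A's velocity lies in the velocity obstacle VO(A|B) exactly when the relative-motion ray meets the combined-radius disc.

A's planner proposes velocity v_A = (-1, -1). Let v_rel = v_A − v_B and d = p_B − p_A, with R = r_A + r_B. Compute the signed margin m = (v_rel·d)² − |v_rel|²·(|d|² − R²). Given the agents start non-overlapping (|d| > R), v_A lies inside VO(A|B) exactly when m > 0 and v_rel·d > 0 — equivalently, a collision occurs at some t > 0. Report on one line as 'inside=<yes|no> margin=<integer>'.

d = (-19, -16),  |d|² = 617;  R = 1+7 = 8,  c = 617−8² = 553
v_rel = (-3, -4),  |v_rel|² = 25;  v_rel·d = (-3)·(-19) + (-4)·(-16) = 121
25·t² − 242·t + 553 = 0  ⇒  m = 121² − 25·553 = 816
m = 816 > 0,  v_rel·d = 121 > 0  ⇒  inside

inside=yes margin=816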